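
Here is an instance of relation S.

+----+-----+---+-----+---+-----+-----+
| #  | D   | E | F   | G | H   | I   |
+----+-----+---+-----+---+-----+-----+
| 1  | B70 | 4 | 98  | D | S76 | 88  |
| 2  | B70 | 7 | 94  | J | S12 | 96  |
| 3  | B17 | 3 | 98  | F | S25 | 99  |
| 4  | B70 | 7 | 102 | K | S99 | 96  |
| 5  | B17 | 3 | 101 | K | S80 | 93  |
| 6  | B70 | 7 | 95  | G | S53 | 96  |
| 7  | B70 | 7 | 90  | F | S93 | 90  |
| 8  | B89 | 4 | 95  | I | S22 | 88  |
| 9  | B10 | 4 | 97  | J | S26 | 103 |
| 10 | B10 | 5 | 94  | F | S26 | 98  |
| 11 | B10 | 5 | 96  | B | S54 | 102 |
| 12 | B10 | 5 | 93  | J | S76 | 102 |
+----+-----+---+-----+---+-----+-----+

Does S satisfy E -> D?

No

E=4: rows 1, 8, 9 → D takes values {B70, B89, B10} — violation
E=7: rows 2, 4, 6, 7 → D = B70, B70, B70, B70 ✓
E=3: rows 3, 5 → D = B17, B17 ✓
E=5: rows 10, 11, 12 → D = B10, B10, B10 ✓
Two rows agree on E but differ on D, so E -> D does not hold.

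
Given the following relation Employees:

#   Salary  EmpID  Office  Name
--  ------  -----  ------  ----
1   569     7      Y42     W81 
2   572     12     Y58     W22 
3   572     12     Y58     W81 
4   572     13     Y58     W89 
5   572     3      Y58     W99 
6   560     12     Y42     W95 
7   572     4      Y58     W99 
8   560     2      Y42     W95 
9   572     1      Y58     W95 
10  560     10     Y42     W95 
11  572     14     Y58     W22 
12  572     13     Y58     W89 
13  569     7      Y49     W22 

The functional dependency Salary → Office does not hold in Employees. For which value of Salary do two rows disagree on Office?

Salary=569: rows 1, 13 → Office takes values {Y42, Y49} — violation
Salary=572: rows 2, 3, 4, 5, 7, 9, 11, 12 → Office = Y58, Y58, Y58, Y58, Y58, Y58, Y58, Y58 ✓
Salary=560: rows 6, 8, 10 → Office = Y42, Y42, Y42 ✓
The only Salary value with inconsistent Office is Salary=569.

569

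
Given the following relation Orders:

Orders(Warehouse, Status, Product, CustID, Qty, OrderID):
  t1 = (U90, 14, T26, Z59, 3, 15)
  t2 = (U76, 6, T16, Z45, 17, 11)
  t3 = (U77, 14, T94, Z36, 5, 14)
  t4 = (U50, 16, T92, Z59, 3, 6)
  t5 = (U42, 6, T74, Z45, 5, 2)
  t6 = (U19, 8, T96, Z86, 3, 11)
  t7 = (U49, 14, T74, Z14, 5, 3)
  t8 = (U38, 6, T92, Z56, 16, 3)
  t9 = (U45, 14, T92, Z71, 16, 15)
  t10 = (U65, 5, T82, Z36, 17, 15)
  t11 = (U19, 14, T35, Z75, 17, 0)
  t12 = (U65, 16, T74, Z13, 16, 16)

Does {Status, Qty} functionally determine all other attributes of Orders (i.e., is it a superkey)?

Rows 3 and 7 have the same {Status, Qty} value (Status=14, Qty=5) but are distinct tuples, so {Status, Qty} does not determine every attribute — not a superkey.

No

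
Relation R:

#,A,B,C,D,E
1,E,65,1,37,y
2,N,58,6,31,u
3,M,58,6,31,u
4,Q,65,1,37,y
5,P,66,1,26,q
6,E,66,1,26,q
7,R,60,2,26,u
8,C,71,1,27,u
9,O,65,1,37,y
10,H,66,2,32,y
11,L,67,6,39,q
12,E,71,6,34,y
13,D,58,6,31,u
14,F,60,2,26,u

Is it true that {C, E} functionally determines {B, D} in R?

Yes

(C=1, E=y): rows 1, 4, 9 → {B,D} = (65, 37), (65, 37), (65, 37) ✓
(C=6, E=u): rows 2, 3, 13 → {B,D} = (58, 31), (58, 31), (58, 31) ✓
(C=1, E=q): rows 5, 6 → {B,D} = (66, 26), (66, 26) ✓
(C=2, E=u): rows 7, 14 → {B,D} = (60, 26), (60, 26) ✓
(C=1, E=u): row 8 → {B,D} = (71, 27) ✓
(C=2, E=y): row 10 → {B,D} = (66, 32) ✓
(C=6, E=q): row 11 → {B,D} = (67, 39) ✓
(C=6, E=y): row 12 → {B,D} = (71, 34) ✓
Every {C, E} value is associated with a single {B, D} value, so {C, E} -> {B, D} holds.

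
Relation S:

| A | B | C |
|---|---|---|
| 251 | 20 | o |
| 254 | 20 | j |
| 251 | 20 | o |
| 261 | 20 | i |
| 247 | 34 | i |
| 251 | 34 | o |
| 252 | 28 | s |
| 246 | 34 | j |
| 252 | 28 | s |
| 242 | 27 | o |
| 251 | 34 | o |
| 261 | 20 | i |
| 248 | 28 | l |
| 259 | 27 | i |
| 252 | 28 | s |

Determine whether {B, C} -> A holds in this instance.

(B=20, C=o): 2 rows → A = 251, 251 ✓
(B=20, C=j): 1 row → A = 254 ✓
(B=20, C=i): 2 rows → A = 261, 261 ✓
(B=34, C=i): 1 row → A = 247 ✓
(B=34, C=o): 2 rows → A = 251, 251 ✓
(B=28, C=s): 3 rows → A = 252, 252, 252 ✓
(B=34, C=j): 1 row → A = 246 ✓
(B=27, C=o): 1 row → A = 242 ✓
(B=28, C=l): 1 row → A = 248 ✓
(B=27, C=i): 1 row → A = 259 ✓
Every {B, C} value is associated with a single A value, so {B, C} -> A holds.

Yes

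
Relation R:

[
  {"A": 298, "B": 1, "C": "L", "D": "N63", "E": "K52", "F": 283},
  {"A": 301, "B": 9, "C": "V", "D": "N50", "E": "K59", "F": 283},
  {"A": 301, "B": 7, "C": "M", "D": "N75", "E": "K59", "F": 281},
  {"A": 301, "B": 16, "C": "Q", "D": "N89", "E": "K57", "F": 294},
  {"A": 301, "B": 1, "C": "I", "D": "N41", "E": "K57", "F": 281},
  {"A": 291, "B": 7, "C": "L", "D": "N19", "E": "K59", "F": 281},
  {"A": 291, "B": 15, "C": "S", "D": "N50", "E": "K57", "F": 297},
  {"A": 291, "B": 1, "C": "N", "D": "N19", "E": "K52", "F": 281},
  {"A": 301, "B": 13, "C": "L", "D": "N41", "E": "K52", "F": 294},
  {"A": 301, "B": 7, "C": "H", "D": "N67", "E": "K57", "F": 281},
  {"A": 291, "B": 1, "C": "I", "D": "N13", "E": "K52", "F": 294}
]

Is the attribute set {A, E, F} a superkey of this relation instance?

No

Two distinct rows share (A=301, E=K57, F=281), so {A, E, F} does not determine every attribute — not a superkey.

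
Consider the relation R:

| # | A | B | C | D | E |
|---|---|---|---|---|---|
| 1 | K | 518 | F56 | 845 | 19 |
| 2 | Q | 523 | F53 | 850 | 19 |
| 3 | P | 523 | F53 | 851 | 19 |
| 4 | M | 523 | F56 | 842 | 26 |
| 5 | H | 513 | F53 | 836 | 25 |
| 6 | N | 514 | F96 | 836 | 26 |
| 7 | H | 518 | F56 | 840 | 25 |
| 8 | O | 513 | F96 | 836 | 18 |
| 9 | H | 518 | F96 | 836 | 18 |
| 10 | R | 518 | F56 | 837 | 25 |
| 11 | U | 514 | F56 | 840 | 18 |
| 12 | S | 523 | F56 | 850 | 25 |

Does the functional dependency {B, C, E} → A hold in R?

No

(B=518, C=F56, E=19): row 1 → A = K ✓
(B=523, C=F53, E=19): rows 2, 3 → A takes values {Q, P} — violation
(B=523, C=F56, E=26): row 4 → A = M ✓
(B=513, C=F53, E=25): row 5 → A = H ✓
(B=514, C=F96, E=26): row 6 → A = N ✓
(B=518, C=F56, E=25): rows 7, 10 → A takes values {H, R} — violation
(B=513, C=F96, E=18): row 8 → A = O ✓
(B=518, C=F96, E=18): row 9 → A = H ✓
(B=514, C=F56, E=18): row 11 → A = U ✓
(B=523, C=F56, E=25): row 12 → A = S ✓
Two rows agree on {B, C, E} but differ on A, so {B, C, E} → A does not hold.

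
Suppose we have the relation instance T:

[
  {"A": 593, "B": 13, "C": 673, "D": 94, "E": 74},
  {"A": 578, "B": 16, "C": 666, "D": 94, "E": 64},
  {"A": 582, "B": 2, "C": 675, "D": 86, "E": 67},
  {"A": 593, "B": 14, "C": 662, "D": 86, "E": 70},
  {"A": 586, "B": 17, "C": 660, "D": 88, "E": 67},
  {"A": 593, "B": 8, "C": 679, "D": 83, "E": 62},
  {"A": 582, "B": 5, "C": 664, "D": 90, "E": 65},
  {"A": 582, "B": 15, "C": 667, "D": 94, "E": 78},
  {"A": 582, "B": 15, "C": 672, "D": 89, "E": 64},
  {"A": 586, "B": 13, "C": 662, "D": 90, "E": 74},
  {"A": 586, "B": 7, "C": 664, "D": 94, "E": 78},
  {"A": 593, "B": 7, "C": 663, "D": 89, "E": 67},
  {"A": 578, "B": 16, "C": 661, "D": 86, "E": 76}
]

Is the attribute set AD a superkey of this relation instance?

All 13 rows have distinct AD values, so AD → (all attributes) holds and AD is a superkey.

Yes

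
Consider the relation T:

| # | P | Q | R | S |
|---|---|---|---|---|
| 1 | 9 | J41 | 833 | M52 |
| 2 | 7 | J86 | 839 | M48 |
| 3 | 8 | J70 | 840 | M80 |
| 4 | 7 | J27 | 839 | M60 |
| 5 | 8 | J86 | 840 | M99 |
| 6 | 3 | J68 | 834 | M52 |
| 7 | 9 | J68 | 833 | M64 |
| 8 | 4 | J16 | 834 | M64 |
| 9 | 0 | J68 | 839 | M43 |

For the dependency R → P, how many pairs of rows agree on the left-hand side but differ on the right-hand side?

3

R=833: all 2 rows agree on P — 0 pairs.
R=839: violating pairs (2,9), (4,9) — 2 pairs.
R=840: all 2 rows agree on P — 0 pairs.
R=834: violating pairs (6,8) — 1 pair.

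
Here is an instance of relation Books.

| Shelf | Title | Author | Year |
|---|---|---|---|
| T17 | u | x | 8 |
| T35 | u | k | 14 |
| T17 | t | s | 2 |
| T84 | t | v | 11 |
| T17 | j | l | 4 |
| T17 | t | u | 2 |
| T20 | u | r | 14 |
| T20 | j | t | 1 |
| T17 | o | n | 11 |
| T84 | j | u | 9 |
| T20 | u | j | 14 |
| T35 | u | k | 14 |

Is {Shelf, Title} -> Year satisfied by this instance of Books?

Yes

(Shelf=T17, Title=u): 1 row → Year = 8 ✓
(Shelf=T35, Title=u): 2 rows → Year = 14, 14 ✓
(Shelf=T17, Title=t): 2 rows → Year = 2, 2 ✓
(Shelf=T84, Title=t): 1 row → Year = 11 ✓
(Shelf=T17, Title=j): 1 row → Year = 4 ✓
(Shelf=T20, Title=u): 2 rows → Year = 14, 14 ✓
(Shelf=T20, Title=j): 1 row → Year = 1 ✓
(Shelf=T17, Title=o): 1 row → Year = 11 ✓
(Shelf=T84, Title=j): 1 row → Year = 9 ✓
Every {Shelf, Title} value is associated with a single Year value, so {Shelf, Title} -> Year holds.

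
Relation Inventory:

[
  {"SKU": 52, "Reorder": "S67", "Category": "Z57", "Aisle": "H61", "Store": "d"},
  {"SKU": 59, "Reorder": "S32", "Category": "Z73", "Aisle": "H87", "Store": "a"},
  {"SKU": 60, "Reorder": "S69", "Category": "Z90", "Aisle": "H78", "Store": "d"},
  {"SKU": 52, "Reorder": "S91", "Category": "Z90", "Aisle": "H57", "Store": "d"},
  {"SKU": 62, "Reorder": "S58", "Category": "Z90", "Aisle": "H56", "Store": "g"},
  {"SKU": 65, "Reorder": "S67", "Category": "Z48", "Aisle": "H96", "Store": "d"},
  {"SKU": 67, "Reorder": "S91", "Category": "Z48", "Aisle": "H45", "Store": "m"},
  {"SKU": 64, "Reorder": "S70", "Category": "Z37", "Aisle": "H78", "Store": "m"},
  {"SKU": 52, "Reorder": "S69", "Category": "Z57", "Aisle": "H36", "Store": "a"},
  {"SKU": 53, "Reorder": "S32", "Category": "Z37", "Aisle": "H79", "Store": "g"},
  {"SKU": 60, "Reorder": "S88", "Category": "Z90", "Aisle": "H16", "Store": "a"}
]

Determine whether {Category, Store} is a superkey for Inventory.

No

Two distinct rows share (Category=Z90, Store=d), so {Category, Store} does not determine every attribute — not a superkey.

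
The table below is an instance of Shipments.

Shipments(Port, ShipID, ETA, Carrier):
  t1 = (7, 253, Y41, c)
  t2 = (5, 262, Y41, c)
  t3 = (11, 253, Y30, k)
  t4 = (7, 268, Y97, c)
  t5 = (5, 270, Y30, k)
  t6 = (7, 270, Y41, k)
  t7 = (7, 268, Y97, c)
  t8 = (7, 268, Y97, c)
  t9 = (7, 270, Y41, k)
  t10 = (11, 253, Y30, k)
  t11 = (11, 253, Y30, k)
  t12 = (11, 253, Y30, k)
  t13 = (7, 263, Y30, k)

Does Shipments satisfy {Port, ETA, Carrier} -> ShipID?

Yes

(Port=7, ETA=Y41, Carrier=c): row 1 → ShipID = 253 ✓
(Port=5, ETA=Y41, Carrier=c): row 2 → ShipID = 262 ✓
(Port=11, ETA=Y30, Carrier=k): rows 3, 10, 11, 12 → ShipID = 253, 253, 253, 253 ✓
(Port=7, ETA=Y97, Carrier=c): rows 4, 7, 8 → ShipID = 268, 268, 268 ✓
(Port=5, ETA=Y30, Carrier=k): row 5 → ShipID = 270 ✓
(Port=7, ETA=Y41, Carrier=k): rows 6, 9 → ShipID = 270, 270 ✓
(Port=7, ETA=Y30, Carrier=k): row 13 → ShipID = 263 ✓
Every {Port, ETA, Carrier} value is associated with a single ShipID value, so {Port, ETA, Carrier} -> ShipID holds.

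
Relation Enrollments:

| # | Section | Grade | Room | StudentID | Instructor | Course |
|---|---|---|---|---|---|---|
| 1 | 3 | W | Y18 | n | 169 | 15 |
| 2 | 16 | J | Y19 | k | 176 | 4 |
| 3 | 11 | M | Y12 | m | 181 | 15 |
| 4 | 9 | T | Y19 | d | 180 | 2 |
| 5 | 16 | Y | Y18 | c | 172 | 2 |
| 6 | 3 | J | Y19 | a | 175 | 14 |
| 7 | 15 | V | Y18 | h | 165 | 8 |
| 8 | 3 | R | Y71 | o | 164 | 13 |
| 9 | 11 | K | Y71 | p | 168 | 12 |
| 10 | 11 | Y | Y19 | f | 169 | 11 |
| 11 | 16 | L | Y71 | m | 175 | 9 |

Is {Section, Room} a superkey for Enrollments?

Yes

All 11 rows have distinct {Section, Room} values, so {Section, Room} → (all attributes) holds and {Section, Room} is a superkey.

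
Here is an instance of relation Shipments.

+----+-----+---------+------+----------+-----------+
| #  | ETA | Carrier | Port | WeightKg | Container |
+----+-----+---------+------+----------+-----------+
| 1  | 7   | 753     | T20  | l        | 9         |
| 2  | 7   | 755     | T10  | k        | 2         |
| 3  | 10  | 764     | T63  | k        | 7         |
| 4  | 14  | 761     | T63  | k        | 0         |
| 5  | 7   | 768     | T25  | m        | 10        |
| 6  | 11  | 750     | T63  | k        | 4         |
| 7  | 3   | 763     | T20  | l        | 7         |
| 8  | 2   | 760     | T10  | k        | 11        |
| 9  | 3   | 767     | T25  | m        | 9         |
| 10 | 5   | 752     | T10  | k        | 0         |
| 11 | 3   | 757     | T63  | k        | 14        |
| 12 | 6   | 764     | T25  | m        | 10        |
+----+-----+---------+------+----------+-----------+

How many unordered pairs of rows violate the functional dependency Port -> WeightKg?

0

Port=T20: all 2 rows agree on WeightKg — 0 pairs.
Port=T10: all 3 rows agree on WeightKg — 0 pairs.
Port=T63: all 4 rows agree on WeightKg — 0 pairs.
Port=T25: all 3 rows agree on WeightKg — 0 pairs.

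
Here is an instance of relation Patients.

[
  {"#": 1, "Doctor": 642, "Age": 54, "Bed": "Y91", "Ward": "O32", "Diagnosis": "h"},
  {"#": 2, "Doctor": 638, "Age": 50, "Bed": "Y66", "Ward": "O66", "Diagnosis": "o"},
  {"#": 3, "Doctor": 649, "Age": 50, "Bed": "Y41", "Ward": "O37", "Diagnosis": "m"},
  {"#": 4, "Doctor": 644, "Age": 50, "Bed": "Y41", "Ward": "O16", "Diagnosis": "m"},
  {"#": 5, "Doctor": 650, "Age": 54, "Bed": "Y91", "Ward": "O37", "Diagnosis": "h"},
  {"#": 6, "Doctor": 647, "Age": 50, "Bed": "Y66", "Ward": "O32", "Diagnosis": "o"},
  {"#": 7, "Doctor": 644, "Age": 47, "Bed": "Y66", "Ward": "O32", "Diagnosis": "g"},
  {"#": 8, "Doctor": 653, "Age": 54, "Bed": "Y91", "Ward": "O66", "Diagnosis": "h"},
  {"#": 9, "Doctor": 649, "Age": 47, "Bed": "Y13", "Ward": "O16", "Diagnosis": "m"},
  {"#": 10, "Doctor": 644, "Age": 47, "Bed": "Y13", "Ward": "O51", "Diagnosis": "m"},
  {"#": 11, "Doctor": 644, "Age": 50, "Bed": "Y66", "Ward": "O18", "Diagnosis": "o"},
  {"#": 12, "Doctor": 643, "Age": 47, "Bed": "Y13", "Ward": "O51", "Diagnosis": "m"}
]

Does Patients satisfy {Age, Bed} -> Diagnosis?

(Age=54, Bed=Y91): rows 1, 5, 8 → Diagnosis = h, h, h ✓
(Age=50, Bed=Y66): rows 2, 6, 11 → Diagnosis = o, o, o ✓
(Age=50, Bed=Y41): rows 3, 4 → Diagnosis = m, m ✓
(Age=47, Bed=Y66): row 7 → Diagnosis = g ✓
(Age=47, Bed=Y13): rows 9, 10, 12 → Diagnosis = m, m, m ✓
Every {Age, Bed} value is associated with a single Diagnosis value, so {Age, Bed} -> Diagnosis holds.

Yes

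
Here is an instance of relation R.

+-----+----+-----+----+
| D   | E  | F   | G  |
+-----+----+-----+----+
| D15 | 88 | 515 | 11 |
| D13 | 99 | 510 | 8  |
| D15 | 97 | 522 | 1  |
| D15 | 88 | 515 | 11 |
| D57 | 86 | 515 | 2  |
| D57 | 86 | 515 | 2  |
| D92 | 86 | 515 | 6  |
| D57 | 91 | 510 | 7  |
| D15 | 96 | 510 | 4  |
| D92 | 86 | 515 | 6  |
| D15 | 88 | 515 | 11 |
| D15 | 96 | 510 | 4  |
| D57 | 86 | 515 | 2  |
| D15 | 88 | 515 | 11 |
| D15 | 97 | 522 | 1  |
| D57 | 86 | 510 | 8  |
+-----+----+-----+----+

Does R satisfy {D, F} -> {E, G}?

No

(D=D15, F=515): 4 rows → {E,G} = (88, 11), (88, 11), (88, 11), (88, 11) ✓
(D=D13, F=510): 1 row → {E,G} = (99, 8) ✓
(D=D15, F=522): 2 rows → {E,G} = (97, 1), (97, 1) ✓
(D=D57, F=515): 3 rows → {E,G} = (86, 2), (86, 2), (86, 2) ✓
(D=D92, F=515): 2 rows → {E,G} = (86, 6), (86, 6) ✓
(D=D57, F=510): 2 rows → {E,G} takes values {(91, 7), (86, 8)} — violation
(D=D15, F=510): 2 rows → {E,G} = (96, 4), (96, 4) ✓
Two rows agree on {D, F} but differ on {E, G}, so {D, F} -> {E, G} does not hold.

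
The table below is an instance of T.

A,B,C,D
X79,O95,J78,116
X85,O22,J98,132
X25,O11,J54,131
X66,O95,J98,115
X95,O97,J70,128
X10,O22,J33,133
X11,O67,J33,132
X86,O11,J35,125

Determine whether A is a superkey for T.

All 8 rows have distinct A values, so A → (all attributes) holds and A is a superkey.

Yes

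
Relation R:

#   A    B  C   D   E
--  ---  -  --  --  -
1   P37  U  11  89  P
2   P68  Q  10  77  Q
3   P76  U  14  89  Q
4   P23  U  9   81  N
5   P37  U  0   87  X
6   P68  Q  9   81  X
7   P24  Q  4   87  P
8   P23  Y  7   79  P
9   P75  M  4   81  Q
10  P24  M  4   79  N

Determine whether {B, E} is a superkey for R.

All 10 rows have distinct {B, E} values, so {B, E} → (all attributes) holds and {B, E} is a superkey.

Yes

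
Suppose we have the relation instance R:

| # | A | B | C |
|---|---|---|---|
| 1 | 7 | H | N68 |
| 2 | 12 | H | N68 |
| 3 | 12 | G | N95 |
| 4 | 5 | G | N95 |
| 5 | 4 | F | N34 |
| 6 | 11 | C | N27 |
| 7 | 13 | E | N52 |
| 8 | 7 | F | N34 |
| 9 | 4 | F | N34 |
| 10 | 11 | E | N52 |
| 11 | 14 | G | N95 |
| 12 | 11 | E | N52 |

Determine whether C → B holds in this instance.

Yes

C=N68: rows 1, 2 → B = H, H ✓
C=N95: rows 3, 4, 11 → B = G, G, G ✓
C=N34: rows 5, 8, 9 → B = F, F, F ✓
C=N27: row 6 → B = C ✓
C=N52: rows 7, 10, 12 → B = E, E, E ✓
Every C value is associated with a single B value, so C → B holds.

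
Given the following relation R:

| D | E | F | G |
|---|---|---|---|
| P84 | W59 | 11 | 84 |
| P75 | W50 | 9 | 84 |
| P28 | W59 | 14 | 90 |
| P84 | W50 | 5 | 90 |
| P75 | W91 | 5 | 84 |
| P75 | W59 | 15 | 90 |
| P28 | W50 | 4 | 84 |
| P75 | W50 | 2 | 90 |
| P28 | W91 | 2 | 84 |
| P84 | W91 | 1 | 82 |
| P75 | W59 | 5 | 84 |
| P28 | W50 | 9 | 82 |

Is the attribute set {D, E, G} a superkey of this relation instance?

All 12 rows have distinct {D, E, G} values, so {D, E, G} → (all attributes) holds and {D, E, G} is a superkey.

Yes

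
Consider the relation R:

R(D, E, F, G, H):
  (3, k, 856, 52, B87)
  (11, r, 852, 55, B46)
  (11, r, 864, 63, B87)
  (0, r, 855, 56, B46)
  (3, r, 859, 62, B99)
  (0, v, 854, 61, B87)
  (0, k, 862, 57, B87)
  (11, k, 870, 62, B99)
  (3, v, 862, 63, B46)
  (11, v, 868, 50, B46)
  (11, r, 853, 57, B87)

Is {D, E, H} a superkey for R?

Two distinct rows share (D=11, E=r, H=B87), so {D, E, H} does not determine every attribute — not a superkey.

No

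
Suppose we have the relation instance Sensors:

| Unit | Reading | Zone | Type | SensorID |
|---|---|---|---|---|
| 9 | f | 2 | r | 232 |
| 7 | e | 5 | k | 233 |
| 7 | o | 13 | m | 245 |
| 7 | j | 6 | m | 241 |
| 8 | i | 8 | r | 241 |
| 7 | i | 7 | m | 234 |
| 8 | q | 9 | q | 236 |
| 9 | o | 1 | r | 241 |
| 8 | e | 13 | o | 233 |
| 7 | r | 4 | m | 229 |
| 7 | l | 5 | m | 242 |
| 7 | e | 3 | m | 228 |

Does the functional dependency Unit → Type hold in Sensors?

No

Unit=9: 2 rows → Type = r, r ✓
Unit=7: 7 rows → Type takes values {k, m} — violation
Unit=8: 3 rows → Type takes values {r, q, o} — violation
Two rows agree on Unit but differ on Type, so Unit → Type does not hold.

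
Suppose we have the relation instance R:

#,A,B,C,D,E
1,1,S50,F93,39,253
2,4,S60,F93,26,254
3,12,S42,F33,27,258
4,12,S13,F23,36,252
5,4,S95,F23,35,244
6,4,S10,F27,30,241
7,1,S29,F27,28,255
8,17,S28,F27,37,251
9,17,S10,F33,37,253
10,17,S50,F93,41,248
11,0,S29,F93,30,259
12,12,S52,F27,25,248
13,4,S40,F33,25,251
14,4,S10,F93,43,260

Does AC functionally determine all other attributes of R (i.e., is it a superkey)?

No

Rows 2 and 14 have the same AC value (A=4, C=F93) but are distinct tuples, so AC does not determine every attribute — not a superkey.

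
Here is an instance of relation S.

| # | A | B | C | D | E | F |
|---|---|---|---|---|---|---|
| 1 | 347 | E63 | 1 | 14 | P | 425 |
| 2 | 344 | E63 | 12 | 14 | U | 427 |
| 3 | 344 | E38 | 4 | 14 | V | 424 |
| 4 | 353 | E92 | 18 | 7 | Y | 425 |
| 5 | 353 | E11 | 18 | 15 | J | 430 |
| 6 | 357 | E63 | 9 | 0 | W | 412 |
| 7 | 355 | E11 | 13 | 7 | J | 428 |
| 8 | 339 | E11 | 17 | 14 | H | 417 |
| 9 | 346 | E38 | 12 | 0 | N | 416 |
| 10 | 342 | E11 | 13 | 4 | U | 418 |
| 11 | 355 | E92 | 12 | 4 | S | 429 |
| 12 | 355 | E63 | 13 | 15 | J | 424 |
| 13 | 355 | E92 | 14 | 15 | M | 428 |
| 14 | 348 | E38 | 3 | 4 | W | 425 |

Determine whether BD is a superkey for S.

No

Rows 1 and 2 have the same BD value (B=E63, D=14) but are distinct tuples, so BD does not determine every attribute — not a superkey.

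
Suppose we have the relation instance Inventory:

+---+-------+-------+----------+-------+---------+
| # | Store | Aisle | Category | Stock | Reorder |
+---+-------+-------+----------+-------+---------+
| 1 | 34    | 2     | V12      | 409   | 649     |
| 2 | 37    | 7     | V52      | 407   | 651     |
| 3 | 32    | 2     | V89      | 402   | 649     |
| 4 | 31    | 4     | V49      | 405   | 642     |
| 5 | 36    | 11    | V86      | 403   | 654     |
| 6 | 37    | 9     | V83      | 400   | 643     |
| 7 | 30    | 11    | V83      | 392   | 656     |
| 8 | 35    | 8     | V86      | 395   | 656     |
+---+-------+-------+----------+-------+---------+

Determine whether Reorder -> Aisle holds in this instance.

No

Reorder=649: rows 1, 3 → Aisle = 2, 2 ✓
Reorder=651: row 2 → Aisle = 7 ✓
Reorder=642: row 4 → Aisle = 4 ✓
Reorder=654: row 5 → Aisle = 11 ✓
Reorder=643: row 6 → Aisle = 9 ✓
Reorder=656: rows 7, 8 → Aisle takes values {11, 8} — violation
Two rows agree on Reorder but differ on Aisle, so Reorder -> Aisle does not hold.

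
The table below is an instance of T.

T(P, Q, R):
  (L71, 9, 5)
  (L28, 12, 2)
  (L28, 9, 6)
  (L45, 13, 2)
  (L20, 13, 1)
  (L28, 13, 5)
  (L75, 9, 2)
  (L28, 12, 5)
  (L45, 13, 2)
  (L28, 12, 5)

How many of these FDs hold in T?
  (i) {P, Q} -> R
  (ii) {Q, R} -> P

1

(i) {P, Q} -> R: (P=L28, Q=12): 3 rows → R takes values {2, 5} — violation — fails.
(ii) {Q, R} -> P: every LHS value maps to a single RHS value — holds.
1 of the 2 dependencies holds.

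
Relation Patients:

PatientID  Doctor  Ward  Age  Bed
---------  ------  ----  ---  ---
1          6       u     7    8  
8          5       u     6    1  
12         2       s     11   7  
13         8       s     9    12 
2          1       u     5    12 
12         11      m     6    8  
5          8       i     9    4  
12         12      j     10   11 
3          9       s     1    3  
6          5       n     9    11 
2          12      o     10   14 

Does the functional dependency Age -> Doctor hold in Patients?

Age=7: 1 row → Doctor = 6 ✓
Age=6: 2 rows → Doctor takes values {5, 11} — violation
Age=11: 1 row → Doctor = 2 ✓
Age=9: 3 rows → Doctor takes values {8, 5} — violation
Age=5: 1 row → Doctor = 1 ✓
Age=10: 2 rows → Doctor = 12, 12 ✓
Age=1: 1 row → Doctor = 9 ✓
Two rows agree on Age but differ on Doctor, so Age -> Doctor does not hold.

No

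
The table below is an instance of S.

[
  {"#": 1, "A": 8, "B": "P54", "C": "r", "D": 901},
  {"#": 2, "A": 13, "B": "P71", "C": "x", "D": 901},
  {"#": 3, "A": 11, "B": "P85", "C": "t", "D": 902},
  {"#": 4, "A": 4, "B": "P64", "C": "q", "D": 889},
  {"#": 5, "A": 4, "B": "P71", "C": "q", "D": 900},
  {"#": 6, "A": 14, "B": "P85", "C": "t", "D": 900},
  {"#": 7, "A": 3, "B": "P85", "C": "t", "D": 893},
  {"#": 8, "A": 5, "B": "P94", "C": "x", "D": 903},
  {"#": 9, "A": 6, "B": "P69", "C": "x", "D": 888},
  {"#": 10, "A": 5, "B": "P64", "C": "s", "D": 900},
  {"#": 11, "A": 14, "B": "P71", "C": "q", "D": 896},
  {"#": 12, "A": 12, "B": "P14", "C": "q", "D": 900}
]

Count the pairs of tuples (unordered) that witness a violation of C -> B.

C=x: violating pairs (2,8), (2,9), (8,9) — 3 pairs.
C=t: all 3 rows agree on B — 0 pairs.
C=q: violating pairs (4,5), (4,11), (4,12), (5,12), (11,12) — 5 pairs.

8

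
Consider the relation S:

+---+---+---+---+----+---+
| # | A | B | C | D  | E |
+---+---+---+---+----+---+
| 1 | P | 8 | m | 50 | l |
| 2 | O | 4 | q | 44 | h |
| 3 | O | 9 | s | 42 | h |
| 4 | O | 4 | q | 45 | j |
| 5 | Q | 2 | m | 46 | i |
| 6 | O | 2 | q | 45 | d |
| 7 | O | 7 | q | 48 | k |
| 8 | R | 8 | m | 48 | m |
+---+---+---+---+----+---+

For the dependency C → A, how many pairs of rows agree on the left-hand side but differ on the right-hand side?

C=m: violating pairs (1,5), (1,8), (5,8) — 3 pairs.
C=q: all 4 rows agree on A — 0 pairs.

3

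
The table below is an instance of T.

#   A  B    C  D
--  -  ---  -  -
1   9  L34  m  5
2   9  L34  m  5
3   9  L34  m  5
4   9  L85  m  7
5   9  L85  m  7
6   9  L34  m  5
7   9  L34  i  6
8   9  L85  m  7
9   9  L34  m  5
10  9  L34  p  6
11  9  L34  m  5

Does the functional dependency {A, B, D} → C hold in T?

(A=9, B=L34, D=5): rows 1, 2, 3, 6, 9, 11 → C = m, m, m, m, m, m ✓
(A=9, B=L85, D=7): rows 4, 5, 8 → C = m, m, m ✓
(A=9, B=L34, D=6): rows 7, 10 → C takes values {i, p} — violation
Two rows agree on {A, B, D} but differ on C, so {A, B, D} → C does not hold.

No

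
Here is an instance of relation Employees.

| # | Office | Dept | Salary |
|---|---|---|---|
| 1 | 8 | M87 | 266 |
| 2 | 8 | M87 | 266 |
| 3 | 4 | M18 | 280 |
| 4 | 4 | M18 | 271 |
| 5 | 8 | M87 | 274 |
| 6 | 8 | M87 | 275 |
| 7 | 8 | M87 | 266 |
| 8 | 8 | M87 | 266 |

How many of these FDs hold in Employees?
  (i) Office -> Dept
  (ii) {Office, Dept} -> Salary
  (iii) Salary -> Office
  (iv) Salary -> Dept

3

(i) Office -> Dept: every LHS value maps to a single RHS value — holds.
(ii) {Office, Dept} -> Salary: (Office=8, Dept=M87): rows 1, 2, 5, 6, 7, 8 → Salary takes values {266, 274, 275} — violation; (Office=4, Dept=M18): rows 3, 4 → Salary takes values {280, 271} — violation — fails.
(iii) Salary -> Office: every LHS value maps to a single RHS value — holds.
(iv) Salary -> Dept: every LHS value maps to a single RHS value — holds.
3 of the 4 dependencies hold.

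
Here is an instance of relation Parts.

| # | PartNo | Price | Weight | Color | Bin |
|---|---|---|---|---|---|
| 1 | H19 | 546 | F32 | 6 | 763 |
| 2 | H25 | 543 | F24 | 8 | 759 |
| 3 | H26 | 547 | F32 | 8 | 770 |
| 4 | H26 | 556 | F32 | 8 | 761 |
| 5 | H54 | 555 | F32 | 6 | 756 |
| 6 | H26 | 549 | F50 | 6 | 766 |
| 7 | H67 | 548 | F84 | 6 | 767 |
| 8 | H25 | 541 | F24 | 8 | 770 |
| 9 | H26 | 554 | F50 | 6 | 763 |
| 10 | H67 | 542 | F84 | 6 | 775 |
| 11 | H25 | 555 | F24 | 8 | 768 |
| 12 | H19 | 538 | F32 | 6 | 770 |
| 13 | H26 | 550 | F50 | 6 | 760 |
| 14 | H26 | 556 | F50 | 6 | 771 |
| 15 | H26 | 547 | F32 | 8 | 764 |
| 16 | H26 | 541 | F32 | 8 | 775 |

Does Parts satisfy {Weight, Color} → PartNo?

No

(Weight=F32, Color=6): rows 1, 5, 12 → PartNo takes values {H19, H54} — violation
(Weight=F24, Color=8): rows 2, 8, 11 → PartNo = H25, H25, H25 ✓
(Weight=F32, Color=8): rows 3, 4, 15, 16 → PartNo = H26, H26, H26, H26 ✓
(Weight=F50, Color=6): rows 6, 9, 13, 14 → PartNo = H26, H26, H26, H26 ✓
(Weight=F84, Color=6): rows 7, 10 → PartNo = H67, H67 ✓
Two rows agree on {Weight, Color} but differ on PartNo, so {Weight, Color} → PartNo does not hold.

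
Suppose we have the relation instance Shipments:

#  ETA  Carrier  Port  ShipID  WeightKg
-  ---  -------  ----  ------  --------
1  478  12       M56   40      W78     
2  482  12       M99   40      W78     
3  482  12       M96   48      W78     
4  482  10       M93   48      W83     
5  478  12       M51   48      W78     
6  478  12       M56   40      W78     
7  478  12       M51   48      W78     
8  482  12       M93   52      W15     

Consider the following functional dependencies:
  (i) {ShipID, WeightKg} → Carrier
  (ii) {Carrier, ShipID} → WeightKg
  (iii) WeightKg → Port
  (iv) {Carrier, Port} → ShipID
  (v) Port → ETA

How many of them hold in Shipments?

4

(i) {ShipID, WeightKg} → Carrier: every LHS value maps to a single RHS value — holds.
(ii) {Carrier, ShipID} → WeightKg: every LHS value maps to a single RHS value — holds.
(iii) WeightKg → Port: WeightKg=W78: rows 1, 2, 3, 5, 6, 7 → Port takes values {M56, M99, M96, M51} — violation — fails.
(iv) {Carrier, Port} → ShipID: every LHS value maps to a single RHS value — holds.
(v) Port → ETA: every LHS value maps to a single RHS value — holds.
4 of the 5 dependencies hold.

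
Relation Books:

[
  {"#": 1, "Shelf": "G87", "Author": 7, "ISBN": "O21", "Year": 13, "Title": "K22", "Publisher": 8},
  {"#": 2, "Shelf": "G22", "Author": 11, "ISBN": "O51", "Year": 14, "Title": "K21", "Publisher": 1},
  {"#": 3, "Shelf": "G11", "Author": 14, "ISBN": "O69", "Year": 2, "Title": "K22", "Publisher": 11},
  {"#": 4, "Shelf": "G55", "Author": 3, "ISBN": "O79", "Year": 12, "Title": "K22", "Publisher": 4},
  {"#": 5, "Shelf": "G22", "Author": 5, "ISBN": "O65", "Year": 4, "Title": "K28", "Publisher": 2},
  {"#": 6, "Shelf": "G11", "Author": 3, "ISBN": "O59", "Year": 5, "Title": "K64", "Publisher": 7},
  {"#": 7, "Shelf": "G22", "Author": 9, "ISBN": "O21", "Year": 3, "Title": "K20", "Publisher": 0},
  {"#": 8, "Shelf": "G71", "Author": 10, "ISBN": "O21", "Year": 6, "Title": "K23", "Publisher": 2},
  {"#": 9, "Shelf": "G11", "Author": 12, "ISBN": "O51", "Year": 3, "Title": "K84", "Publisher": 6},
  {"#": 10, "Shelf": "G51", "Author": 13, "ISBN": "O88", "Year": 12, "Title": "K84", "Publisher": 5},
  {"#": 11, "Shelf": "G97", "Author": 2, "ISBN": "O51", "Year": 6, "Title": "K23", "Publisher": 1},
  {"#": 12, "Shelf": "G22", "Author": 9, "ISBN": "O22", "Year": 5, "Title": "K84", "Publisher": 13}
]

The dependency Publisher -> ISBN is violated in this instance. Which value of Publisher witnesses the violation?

Publisher=8: row 1 → ISBN = O21 ✓
Publisher=1: rows 2, 11 → ISBN = O51, O51 ✓
Publisher=11: row 3 → ISBN = O69 ✓
Publisher=4: row 4 → ISBN = O79 ✓
Publisher=2: rows 5, 8 → ISBN takes values {O65, O21} — violation
Publisher=7: row 6 → ISBN = O59 ✓
Publisher=0: row 7 → ISBN = O21 ✓
Publisher=6: row 9 → ISBN = O51 ✓
Publisher=5: row 10 → ISBN = O88 ✓
Publisher=13: row 12 → ISBN = O22 ✓
The only Publisher value with inconsistent ISBN is Publisher=2.

2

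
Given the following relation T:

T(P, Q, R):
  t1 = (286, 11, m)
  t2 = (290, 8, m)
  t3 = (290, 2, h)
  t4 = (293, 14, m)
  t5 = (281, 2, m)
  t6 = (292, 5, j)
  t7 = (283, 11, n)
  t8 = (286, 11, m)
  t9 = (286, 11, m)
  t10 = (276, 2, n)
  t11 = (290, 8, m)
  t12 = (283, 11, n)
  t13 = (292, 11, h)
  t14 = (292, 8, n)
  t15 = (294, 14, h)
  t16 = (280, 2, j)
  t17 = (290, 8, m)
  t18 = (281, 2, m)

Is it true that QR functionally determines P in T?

Yes

(Q=11, R=m): rows 1, 8, 9 → P = 286, 286, 286 ✓
(Q=8, R=m): rows 2, 11, 17 → P = 290, 290, 290 ✓
(Q=2, R=h): row 3 → P = 290 ✓
(Q=14, R=m): row 4 → P = 293 ✓
(Q=2, R=m): rows 5, 18 → P = 281, 281 ✓
(Q=5, R=j): row 6 → P = 292 ✓
(Q=11, R=n): rows 7, 12 → P = 283, 283 ✓
(Q=2, R=n): row 10 → P = 276 ✓
(Q=11, R=h): row 13 → P = 292 ✓
(Q=8, R=n): row 14 → P = 292 ✓
(Q=14, R=h): row 15 → P = 294 ✓
(Q=2, R=j): row 16 → P = 280 ✓
Every QR value is associated with a single P value, so QR → P holds.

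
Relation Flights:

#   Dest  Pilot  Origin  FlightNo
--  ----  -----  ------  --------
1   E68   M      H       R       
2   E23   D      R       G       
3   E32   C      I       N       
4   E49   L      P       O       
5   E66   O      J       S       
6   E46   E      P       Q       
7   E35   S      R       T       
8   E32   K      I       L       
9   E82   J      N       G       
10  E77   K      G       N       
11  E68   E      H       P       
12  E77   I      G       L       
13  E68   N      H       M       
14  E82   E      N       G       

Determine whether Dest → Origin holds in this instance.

Dest=E68: rows 1, 11, 13 → Origin = H, H, H ✓
Dest=E23: row 2 → Origin = R ✓
Dest=E32: rows 3, 8 → Origin = I, I ✓
Dest=E49: row 4 → Origin = P ✓
Dest=E66: row 5 → Origin = J ✓
Dest=E46: row 6 → Origin = P ✓
Dest=E35: row 7 → Origin = R ✓
Dest=E82: rows 9, 14 → Origin = N, N ✓
Dest=E77: rows 10, 12 → Origin = G, G ✓
Every Dest value is associated with a single Origin value, so Dest → Origin holds.

Yes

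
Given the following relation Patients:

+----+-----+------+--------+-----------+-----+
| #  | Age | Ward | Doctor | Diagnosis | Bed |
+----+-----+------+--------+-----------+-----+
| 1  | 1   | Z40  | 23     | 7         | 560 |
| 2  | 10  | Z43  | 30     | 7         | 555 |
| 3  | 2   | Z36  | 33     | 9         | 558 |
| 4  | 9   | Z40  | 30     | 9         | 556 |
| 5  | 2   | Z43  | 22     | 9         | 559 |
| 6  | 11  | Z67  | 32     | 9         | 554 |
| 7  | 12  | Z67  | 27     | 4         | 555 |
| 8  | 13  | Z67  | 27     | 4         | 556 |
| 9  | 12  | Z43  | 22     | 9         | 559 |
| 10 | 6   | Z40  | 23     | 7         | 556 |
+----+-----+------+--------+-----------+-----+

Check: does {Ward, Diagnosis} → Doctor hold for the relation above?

(Ward=Z40, Diagnosis=7): rows 1, 10 → Doctor = 23, 23 ✓
(Ward=Z43, Diagnosis=7): row 2 → Doctor = 30 ✓
(Ward=Z36, Diagnosis=9): row 3 → Doctor = 33 ✓
(Ward=Z40, Diagnosis=9): row 4 → Doctor = 30 ✓
(Ward=Z43, Diagnosis=9): rows 5, 9 → Doctor = 22, 22 ✓
(Ward=Z67, Diagnosis=9): row 6 → Doctor = 32 ✓
(Ward=Z67, Diagnosis=4): rows 7, 8 → Doctor = 27, 27 ✓
Every {Ward, Diagnosis} value is associated with a single Doctor value, so {Ward, Diagnosis} → Doctor holds.

Yes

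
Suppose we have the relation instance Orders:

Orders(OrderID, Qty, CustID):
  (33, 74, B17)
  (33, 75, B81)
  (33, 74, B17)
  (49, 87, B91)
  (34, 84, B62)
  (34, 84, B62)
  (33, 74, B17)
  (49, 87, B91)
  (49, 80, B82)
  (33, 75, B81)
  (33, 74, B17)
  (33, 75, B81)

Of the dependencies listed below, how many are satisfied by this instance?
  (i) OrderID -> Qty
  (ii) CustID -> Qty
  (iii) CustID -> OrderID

(i) OrderID -> Qty: OrderID=33: 7 rows → Qty takes values {74, 75} — violation; OrderID=49: 3 rows → Qty takes values {87, 80} — violation — fails.
(ii) CustID -> Qty: every LHS value maps to a single RHS value — holds.
(iii) CustID -> OrderID: every LHS value maps to a single RHS value — holds.
2 of the 3 dependencies hold.

2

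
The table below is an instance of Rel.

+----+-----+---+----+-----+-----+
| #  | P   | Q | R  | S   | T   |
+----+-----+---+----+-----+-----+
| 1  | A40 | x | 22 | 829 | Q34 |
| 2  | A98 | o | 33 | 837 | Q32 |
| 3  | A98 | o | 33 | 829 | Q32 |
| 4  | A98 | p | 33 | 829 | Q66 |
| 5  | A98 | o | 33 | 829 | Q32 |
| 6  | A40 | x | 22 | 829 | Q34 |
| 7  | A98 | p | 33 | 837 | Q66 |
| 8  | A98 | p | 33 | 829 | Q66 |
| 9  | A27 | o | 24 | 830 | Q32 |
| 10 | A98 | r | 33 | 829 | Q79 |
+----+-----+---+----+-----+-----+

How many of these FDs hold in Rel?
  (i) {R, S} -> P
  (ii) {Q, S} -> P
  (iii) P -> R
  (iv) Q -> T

4

(i) {R, S} -> P: every LHS value maps to a single RHS value — holds.
(ii) {Q, S} -> P: every LHS value maps to a single RHS value — holds.
(iii) P -> R: every LHS value maps to a single RHS value — holds.
(iv) Q -> T: every LHS value maps to a single RHS value — holds.
4 of the 4 dependencies hold.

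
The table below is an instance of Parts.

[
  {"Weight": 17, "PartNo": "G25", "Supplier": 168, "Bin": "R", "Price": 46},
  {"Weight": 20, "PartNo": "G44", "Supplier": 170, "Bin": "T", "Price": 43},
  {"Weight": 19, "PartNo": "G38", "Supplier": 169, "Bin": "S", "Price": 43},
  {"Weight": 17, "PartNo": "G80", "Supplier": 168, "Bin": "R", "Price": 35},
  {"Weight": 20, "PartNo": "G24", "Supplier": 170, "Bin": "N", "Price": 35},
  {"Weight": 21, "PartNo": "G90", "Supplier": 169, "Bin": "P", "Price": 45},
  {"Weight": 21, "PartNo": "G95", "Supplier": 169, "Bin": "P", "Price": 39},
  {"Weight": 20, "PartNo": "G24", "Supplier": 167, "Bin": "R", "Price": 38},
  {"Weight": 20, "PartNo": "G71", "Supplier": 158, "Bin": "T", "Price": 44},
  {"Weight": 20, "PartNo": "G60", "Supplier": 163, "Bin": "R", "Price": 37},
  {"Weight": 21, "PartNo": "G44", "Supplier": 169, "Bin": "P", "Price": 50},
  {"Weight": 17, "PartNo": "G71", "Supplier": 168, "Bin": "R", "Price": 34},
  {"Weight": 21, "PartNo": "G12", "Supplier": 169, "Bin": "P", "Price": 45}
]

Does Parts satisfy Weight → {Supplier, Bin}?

No

Weight=17: 3 rows → {Supplier,Bin} = (168, R), (168, R), (168, R) ✓
Weight=20: 5 rows → {Supplier,Bin} takes values {(170, T), (170, N), (167, R), (158, T), (163, R)} — violation
Weight=19: 1 row → {Supplier,Bin} = (169, S) ✓
Weight=21: 4 rows → {Supplier,Bin} = (169, P), (169, P), (169, P), (169, P) ✓
Two rows agree on Weight but differ on {Supplier, Bin}, so Weight → {Supplier, Bin} does not hold.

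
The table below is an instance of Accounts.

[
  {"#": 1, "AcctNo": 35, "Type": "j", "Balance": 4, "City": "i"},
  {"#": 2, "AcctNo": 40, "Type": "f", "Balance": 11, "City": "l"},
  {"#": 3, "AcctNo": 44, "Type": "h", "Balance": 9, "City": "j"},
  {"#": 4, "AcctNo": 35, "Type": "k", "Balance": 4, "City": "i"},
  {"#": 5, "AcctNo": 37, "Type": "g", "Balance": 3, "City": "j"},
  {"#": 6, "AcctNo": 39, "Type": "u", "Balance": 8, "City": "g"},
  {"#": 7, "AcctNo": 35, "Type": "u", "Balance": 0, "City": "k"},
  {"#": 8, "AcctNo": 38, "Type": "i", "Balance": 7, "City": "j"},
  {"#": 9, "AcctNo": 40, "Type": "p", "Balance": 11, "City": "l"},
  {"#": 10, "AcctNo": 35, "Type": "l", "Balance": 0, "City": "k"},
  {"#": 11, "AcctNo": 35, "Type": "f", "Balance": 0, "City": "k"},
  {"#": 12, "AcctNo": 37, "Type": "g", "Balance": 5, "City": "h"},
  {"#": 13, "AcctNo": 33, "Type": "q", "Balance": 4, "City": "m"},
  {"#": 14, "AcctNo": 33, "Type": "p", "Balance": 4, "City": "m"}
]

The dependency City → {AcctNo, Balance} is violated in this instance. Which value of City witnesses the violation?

City=i: rows 1, 4 → {AcctNo,Balance} = (35, 4), (35, 4) ✓
City=l: rows 2, 9 → {AcctNo,Balance} = (40, 11), (40, 11) ✓
City=j: rows 3, 5, 8 → {AcctNo,Balance} takes values {(44, 9), (37, 3), (38, 7)} — violation
City=g: row 6 → {AcctNo,Balance} = (39, 8) ✓
City=k: rows 7, 10, 11 → {AcctNo,Balance} = (35, 0), (35, 0), (35, 0) ✓
City=h: row 12 → {AcctNo,Balance} = (37, 5) ✓
City=m: rows 13, 14 → {AcctNo,Balance} = (33, 4), (33, 4) ✓
The only City value with inconsistent RHS is City=j.

j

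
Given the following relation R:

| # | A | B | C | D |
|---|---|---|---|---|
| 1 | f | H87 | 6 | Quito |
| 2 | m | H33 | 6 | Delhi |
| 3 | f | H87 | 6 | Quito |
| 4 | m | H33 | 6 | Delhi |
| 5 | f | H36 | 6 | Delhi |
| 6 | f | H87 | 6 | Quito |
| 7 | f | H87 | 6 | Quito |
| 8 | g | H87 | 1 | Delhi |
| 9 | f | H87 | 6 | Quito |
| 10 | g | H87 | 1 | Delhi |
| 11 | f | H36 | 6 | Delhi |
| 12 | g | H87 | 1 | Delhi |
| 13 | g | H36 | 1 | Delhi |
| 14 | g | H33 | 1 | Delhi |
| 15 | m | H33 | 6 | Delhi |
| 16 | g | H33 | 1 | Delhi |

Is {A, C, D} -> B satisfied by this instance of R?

(A=f, C=6, D=Quito): rows 1, 3, 6, 7, 9 → B = H87, H87, H87, H87, H87 ✓
(A=m, C=6, D=Delhi): rows 2, 4, 15 → B = H33, H33, H33 ✓
(A=f, C=6, D=Delhi): rows 5, 11 → B = H36, H36 ✓
(A=g, C=1, D=Delhi): rows 8, 10, 12, 13, 14, 16 → B takes values {H87, H36, H33} — violation
Two rows agree on {A, C, D} but differ on B, so {A, C, D} -> B does not hold.

No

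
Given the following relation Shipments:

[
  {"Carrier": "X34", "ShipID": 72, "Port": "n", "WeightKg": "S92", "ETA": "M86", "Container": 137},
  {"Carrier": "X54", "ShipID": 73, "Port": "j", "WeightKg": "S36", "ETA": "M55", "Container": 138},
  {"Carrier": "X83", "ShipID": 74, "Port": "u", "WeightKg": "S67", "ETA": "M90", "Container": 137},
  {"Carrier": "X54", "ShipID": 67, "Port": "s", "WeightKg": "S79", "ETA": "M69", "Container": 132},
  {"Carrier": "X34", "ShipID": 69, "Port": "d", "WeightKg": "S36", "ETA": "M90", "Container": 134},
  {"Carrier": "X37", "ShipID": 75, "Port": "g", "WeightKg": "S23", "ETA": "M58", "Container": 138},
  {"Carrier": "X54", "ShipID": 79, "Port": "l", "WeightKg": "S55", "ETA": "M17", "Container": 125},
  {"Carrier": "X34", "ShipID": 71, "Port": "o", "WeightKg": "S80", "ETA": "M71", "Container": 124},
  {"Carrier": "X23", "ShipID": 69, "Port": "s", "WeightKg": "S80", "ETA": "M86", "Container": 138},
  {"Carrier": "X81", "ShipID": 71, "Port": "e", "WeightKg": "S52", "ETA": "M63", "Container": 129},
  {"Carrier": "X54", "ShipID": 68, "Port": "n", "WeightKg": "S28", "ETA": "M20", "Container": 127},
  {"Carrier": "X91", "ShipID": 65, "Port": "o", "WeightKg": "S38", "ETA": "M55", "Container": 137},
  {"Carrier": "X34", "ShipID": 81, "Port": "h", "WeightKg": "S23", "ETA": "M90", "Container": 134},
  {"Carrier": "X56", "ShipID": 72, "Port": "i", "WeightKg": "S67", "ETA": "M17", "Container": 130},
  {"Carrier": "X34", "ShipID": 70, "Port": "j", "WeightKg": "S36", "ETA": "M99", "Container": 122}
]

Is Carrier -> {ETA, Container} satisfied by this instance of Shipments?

No

Carrier=X34: 5 rows → {ETA,Container} takes values {(M86, 137), (M90, 134), (M71, 124), (M99, 122)} — violation
Carrier=X54: 4 rows → {ETA,Container} takes values {(M55, 138), (M69, 132), (M17, 125), (M20, 127)} — violation
Carrier=X83: 1 row → {ETA,Container} = (M90, 137) ✓
Carrier=X37: 1 row → {ETA,Container} = (M58, 138) ✓
Carrier=X23: 1 row → {ETA,Container} = (M86, 138) ✓
Carrier=X81: 1 row → {ETA,Container} = (M63, 129) ✓
Carrier=X91: 1 row → {ETA,Container} = (M55, 137) ✓
Carrier=X56: 1 row → {ETA,Container} = (M17, 130) ✓
Two rows agree on Carrier but differ on {ETA, Container}, so Carrier -> {ETA, Container} does not hold.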